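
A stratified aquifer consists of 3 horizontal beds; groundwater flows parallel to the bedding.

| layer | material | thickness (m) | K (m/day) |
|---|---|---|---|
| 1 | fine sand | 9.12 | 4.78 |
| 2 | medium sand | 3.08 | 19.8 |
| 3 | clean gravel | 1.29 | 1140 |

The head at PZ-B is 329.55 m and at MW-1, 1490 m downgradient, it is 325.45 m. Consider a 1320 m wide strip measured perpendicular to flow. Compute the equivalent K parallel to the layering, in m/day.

Flow is parallel to layering, so each bed carries its own Darcy discharge and the transmissivities add.
Σ(K_i·b_i) = 4.78×9.12 + 19.8×3.08 + 1140×1.29 = 1575 m²/day.
Total thickness b = 13.49 m, so K_eq = Σ(K_i·b_i)/b = 116.8 m/day.

117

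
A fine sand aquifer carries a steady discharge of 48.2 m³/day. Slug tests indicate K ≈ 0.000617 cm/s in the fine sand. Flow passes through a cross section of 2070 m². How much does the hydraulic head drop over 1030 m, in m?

45.0

Convert K: 0.000617 cm/s × 864 = 0.5331 m/day.
From Q = K·A·i, i = Q / (K·A) = 48.2 / (0.5331 × 2070) = 0.04368.
Head loss Δh = i · L = 0.04368 × 1030 = 44.99 m.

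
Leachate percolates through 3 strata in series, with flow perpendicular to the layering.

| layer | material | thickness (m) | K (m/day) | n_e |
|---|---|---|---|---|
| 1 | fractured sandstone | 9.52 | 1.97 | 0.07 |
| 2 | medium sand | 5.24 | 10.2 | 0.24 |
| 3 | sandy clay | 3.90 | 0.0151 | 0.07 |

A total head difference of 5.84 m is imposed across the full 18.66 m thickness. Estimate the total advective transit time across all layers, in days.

99.2

With flow normal to the layers, continuity requires the same specific discharge q through every layer.
Σ(b_i/K_i) = 9.52/1.97 + 5.24/10.2 + 3.90/0.0151 = 263.6 d.
q = Δh / Σ(b_i/K_i) = 5.84 / 263.6 = 0.02215 m/day.
In each layer the seepage velocity is v_i = q/n_i, so the layer transit time is t_i = b_i·n_i / q:
  layer 1 (fractured sandstone): t_1 = 9.52 × 0.07 / 0.02215 = 30.08 d
  layer 2 (medium sand): t_2 = 5.24 × 0.24 / 0.02215 = 56.77 d
  layer 3 (sandy clay): t_3 = 3.90 × 0.07 / 0.02215 = 12.32 d
Total t = Σ t_i = 99.18 days.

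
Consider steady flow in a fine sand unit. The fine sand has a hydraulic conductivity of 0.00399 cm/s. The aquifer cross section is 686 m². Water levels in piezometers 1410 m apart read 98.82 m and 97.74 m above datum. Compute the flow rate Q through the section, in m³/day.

1.81

Convert K: 0.00399 cm/s × 864 = 3.447 m/day.
Hydraulic gradient i = (98.82 − 97.74) / 1410 = 1.08 / 1410 = 0.0007660.
Darcy's law: Q = K · A · i = 3.447 × 686.0 × 0.0007660 = 1.811 m³/day.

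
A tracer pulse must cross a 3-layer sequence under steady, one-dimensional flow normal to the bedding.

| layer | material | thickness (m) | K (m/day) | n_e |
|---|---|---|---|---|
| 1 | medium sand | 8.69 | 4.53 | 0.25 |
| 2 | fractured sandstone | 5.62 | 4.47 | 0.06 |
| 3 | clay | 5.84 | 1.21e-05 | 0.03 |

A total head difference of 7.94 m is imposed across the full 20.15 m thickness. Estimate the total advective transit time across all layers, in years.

With flow normal to the layers, continuity requires the same specific discharge q through every layer.
Σ(b_i/K_i) = 8.69/4.53 + 5.62/4.47 + 5.84/1.21e-05 = 4.826e+05 d.
q = Δh / Σ(b_i/K_i) = 7.94 / 4.826e+05 = 1.645e-05 m/day.
In each layer the seepage velocity is v_i = q/n_i, so the layer transit time is t_i = b_i·n_i / q:
  layer 1 (medium sand): t_1 = 8.69 × 0.25 / 1.645e-05 = 1.321e+05 d
  layer 2 (fractured sandstone): t_2 = 5.62 × 0.06 / 1.645e-05 = 20497 d
  layer 3 (clay): t_3 = 5.84 × 0.03 / 1.645e-05 = 10650 d
Total t = Σ t_i = 1.632e+05 days = 446.8 years.

447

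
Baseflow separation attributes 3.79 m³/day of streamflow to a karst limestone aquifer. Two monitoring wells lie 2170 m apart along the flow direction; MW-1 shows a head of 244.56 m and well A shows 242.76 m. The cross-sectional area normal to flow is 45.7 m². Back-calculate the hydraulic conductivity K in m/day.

Hydraulic gradient i = (244.56 − 242.76) / 2170 = 1.8 / 2170 = 0.0008295.
From Q = K·A·i, K = Q / (A·i) = 3.79 / (45.70 × 0.0008295) = 99.98 m/day.

100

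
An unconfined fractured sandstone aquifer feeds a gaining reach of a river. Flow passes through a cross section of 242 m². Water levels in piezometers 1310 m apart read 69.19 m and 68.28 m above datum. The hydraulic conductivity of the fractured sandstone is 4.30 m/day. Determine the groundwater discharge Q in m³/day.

Hydraulic gradient i = (69.19 − 68.28) / 1310 = 0.91 / 1310 = 0.0006947.
Darcy's law: Q = K · A · i = 4.300 × 242.0 × 0.0006947 = 0.7229 m³/day.

0.723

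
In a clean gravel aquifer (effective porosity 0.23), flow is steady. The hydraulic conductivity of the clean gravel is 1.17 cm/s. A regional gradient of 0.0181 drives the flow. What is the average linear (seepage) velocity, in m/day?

79.6

Convert K: 1.17 cm/s × 864 = 1011 m/day.
Hydraulic gradient i = 0.0181.
Darcy flux q = K · i = 1011 × 0.01810 = 18.30 m/day.
Seepage velocity v = q / n_e = 18.30 / 0.23 = 79.55 m/day.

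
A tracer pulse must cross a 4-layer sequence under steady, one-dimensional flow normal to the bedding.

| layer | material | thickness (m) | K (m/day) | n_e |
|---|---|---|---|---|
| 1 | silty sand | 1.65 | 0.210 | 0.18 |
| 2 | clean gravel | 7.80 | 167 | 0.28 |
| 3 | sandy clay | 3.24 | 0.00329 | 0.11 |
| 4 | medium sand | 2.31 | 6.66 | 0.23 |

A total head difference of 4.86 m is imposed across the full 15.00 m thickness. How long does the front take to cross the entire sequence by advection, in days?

With flow normal to the layers, continuity requires the same specific discharge q through every layer.
Σ(b_i/K_i) = 1.65/0.210 + 7.80/167 + 3.24/0.00329 + 2.31/6.66 = 993.1 d.
q = Δh / Σ(b_i/K_i) = 4.86 / 993.1 = 0.004894 m/day.
In each layer the seepage velocity is v_i = q/n_i, so the layer transit time is t_i = b_i·n_i / q:
  layer 1 (silty sand): t_1 = 1.65 × 0.18 / 0.004894 = 60.69 d
  layer 2 (clean gravel): t_2 = 7.80 × 0.28 / 0.004894 = 446.3 d
  layer 3 (sandy clay): t_3 = 3.24 × 0.11 / 0.004894 = 72.82 d
  layer 4 (medium sand): t_4 = 2.31 × 0.23 / 0.004894 = 108.6 d
Total t = Σ t_i = 688.3 days.

688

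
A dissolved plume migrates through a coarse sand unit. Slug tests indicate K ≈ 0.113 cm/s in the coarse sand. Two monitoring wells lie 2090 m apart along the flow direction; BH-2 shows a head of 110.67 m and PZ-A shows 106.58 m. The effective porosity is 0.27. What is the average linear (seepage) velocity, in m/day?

Convert K: 0.113 cm/s × 864 = 97.63 m/day.
Hydraulic gradient i = (110.67 − 106.58) / 2090 = 4.09 / 2090 = 0.001957.
Darcy flux q = K · i = 97.63 × 0.001957 = 0.1911 m/day.
Seepage velocity v = q / n_e = 0.1911 / 0.27 = 0.7076 m/day.

0.708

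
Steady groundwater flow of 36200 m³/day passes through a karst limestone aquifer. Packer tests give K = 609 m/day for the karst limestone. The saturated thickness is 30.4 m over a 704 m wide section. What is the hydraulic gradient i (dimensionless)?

Cross-sectional area A = 704 × 30.4 = 21402 m².
From Q = K·A·i, i = Q / (K·A) = 36200 / (609.0 × 21402) = 0.002777.

0.00278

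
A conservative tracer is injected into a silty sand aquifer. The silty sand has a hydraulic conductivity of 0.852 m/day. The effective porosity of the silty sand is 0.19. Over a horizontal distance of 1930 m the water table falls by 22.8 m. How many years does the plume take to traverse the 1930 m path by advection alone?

99.7

Hydraulic gradient i = Δh / L = 22.8 / 1930 = 0.01181.
Darcy flux q = K · i = 0.8520 × 0.01181 = 0.01007 m/day.
Seepage velocity v = q / n_e = 0.01007 / 0.19 = 0.05297 m/day.
Travel time t = L / v = 1930 / 0.05297 = 36433 days = 99.75 years.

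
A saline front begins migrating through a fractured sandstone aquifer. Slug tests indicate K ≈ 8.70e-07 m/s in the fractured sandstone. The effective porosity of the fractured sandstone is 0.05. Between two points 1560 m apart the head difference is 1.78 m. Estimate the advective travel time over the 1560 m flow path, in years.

Convert K: 8.70e-07 m/s × 86400 = 0.07517 m/day.
Hydraulic gradient i = Δh / L = 1.78 / 1560 = 0.001141.
Darcy flux q = K · i = 0.07517 × 0.001141 = 8.577e-05 m/day.
Seepage velocity v = q / n_e = 8.577e-05 / 0.05 = 0.001715 m/day.
Travel time t = L / v = 1560 / 0.001715 = 9.094e+05 days = 2490 years.

2490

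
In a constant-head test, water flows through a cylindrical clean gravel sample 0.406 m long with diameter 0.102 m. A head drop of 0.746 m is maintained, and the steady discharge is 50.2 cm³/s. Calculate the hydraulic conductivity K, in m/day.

Cross-sectional area A = π·(d/2)² = π × (0.102/2)² = 0.008171 m².
Convert discharge: 50.2 cm³/s = 5.020e-05 m³/s.
Darcy's law rearranged: K = Q·L / (A·Δh) = 5.020e-05 × 0.406 / (0.008171 × 0.746) = 0.003343 m/s = 288.9 m/day.

289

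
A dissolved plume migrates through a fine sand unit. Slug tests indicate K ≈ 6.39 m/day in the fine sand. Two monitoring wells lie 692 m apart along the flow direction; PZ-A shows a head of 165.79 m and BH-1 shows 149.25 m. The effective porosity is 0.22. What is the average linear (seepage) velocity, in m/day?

Hydraulic gradient i = (165.79 − 149.25) / 692 = 16.54 / 692 = 0.02390.
Darcy flux q = K · i = 6.390 × 0.02390 = 0.1527 m/day.
Seepage velocity v = q / n_e = 0.1527 / 0.22 = 0.6942 m/day.

0.694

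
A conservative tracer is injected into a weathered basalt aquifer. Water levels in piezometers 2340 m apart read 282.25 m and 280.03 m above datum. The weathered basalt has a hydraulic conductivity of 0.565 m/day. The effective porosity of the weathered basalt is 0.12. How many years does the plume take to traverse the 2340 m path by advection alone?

1430

Hydraulic gradient i = (282.25 − 280.03) / 2340 = 2.22 / 2340 = 0.0009487.
Darcy flux q = K · i = 0.5650 × 0.0009487 = 0.0005360 m/day.
Seepage velocity v = q / n_e = 0.0005360 / 0.12 = 0.004467 m/day.
Travel time t = L / v = 2340 / 0.004467 = 5.239e+05 days = 1434 years.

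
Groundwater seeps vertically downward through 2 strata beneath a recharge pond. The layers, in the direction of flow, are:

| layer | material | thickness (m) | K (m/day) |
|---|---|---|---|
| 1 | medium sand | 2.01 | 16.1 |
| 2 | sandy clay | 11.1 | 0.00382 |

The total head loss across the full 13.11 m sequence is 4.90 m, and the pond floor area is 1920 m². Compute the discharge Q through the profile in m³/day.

Flow is perpendicular to layering, so the layers act in series and the equivalent K is the thickness-weighted harmonic mean.
Total thickness L = 2.01 + 11.1 = 13.11 m.
Σ(b_i/K_i) = 2.01/16.1 + 11.1/0.00382 = 2906 d.
K_eq = L / Σ(b_i/K_i) = 13.11 / 2906 = 0.004512 m/day.
Q = K_eq · A · (Δh/L) = 0.004512 × 1920 × (4.90/13.11) = 3.238 m³/day.

3.24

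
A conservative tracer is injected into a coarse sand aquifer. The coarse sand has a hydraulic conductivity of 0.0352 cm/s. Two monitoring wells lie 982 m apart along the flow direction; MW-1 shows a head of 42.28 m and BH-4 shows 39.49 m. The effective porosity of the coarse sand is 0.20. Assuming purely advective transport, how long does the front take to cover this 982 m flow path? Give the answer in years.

Convert K: 0.0352 cm/s × 864 = 30.41 m/day.
Hydraulic gradient i = (42.28 − 39.49) / 982 = 2.79 / 982 = 0.002841.
Darcy flux q = K · i = 30.41 × 0.002841 = 0.08641 m/day.
Seepage velocity v = q / n_e = 0.08641 / 0.20 = 0.4320 m/day.
Travel time t = L / v = 982 / 0.4320 = 2273 days = 6.223 years.

6.22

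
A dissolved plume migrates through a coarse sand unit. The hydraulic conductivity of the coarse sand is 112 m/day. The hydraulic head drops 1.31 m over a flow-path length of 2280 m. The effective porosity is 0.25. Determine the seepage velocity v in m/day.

0.257

Hydraulic gradient i = Δh / L = 1.31 / 2280 = 0.0005746.
Darcy flux q = K · i = 112.0 × 0.0005746 = 0.06435 m/day.
Seepage velocity v = q / n_e = 0.06435 / 0.25 = 0.2574 m/day.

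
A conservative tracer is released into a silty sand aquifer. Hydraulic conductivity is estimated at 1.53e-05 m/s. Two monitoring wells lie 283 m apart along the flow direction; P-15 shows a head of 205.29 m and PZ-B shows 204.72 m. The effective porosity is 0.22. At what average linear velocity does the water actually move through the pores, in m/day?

0.0121

Convert K: 1.53e-05 m/s × 86400 = 1.322 m/day.
Hydraulic gradient i = (205.29 − 204.72) / 283 = 0.57 / 283 = 0.002014.
Darcy flux q = K · i = 1.322 × 0.002014 = 0.002663 m/day.
Seepage velocity v = q / n_e = 0.002663 / 0.22 = 0.01210 m/day.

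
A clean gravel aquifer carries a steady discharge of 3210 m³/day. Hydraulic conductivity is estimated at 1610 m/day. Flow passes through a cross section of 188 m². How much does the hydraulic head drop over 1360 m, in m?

14.4

From Q = K·A·i, i = Q / (K·A) = 3210 / (1610 × 188.0) = 0.01061.
Head loss Δh = i · L = 0.01061 × 1360 = 14.42 m.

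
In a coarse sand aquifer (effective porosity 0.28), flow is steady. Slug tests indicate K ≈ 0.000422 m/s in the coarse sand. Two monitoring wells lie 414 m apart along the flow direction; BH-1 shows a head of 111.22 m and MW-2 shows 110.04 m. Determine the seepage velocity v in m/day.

0.371

Convert K: 0.000422 m/s × 86400 = 36.46 m/day.
Hydraulic gradient i = (111.22 − 110.04) / 414 = 1.18 / 414 = 0.002850.
Darcy flux q = K · i = 36.46 × 0.002850 = 0.1039 m/day.
Seepage velocity v = q / n_e = 0.1039 / 0.28 = 0.3712 m/day.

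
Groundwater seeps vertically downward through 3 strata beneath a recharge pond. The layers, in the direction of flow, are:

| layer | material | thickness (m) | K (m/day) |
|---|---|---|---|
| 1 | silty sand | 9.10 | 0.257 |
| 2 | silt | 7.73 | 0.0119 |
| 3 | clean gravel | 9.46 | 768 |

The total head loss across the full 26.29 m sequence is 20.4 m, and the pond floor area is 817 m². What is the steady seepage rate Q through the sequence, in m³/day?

Flow is perpendicular to layering, so the layers act in series and the equivalent K is the thickness-weighted harmonic mean.
Total thickness L = 9.10 + 7.73 + 9.46 = 26.29 m.
Σ(b_i/K_i) = 9.10/0.257 + 7.73/0.0119 + 9.46/768 = 685.0 d.
K_eq = L / Σ(b_i/K_i) = 26.29 / 685.0 = 0.03838 m/day.
Q = K_eq · A · (Δh/L) = 0.03838 × 817 × (20.4/26.29) = 24.33 m³/day.

24.3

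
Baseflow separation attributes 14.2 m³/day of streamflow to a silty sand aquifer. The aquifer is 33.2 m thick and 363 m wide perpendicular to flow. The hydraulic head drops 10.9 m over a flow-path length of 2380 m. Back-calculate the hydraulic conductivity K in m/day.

0.257

Cross-sectional area A = 363 × 33.2 = 12052 m².
Hydraulic gradient i = Δh / L = 10.9 / 2380 = 0.004580.
From Q = K·A·i, K = Q / (A·i) = 14.2 / (12052 × 0.004580) = 0.2573 m/day.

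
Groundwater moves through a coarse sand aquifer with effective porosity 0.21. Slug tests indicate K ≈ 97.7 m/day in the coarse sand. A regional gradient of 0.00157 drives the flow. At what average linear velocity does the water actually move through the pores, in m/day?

0.730

Hydraulic gradient i = 0.00157.
Darcy flux q = K · i = 97.70 × 0.001570 = 0.1534 m/day.
Seepage velocity v = q / n_e = 0.1534 / 0.21 = 0.7304 m/day.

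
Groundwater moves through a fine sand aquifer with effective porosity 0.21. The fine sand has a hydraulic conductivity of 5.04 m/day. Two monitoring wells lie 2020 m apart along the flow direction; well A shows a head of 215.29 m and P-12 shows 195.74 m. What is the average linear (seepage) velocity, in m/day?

0.232

Hydraulic gradient i = (215.29 − 195.74) / 2020 = 19.55 / 2020 = 0.009678.
Darcy flux q = K · i = 5.040 × 0.009678 = 0.04878 m/day.
Seepage velocity v = q / n_e = 0.04878 / 0.21 = 0.2323 m/day.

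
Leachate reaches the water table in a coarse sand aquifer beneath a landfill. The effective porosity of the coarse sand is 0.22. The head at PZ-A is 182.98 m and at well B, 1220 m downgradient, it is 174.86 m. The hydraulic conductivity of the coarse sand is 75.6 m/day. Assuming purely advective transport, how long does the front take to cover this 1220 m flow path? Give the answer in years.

1.46

Hydraulic gradient i = (182.98 − 174.86) / 1220 = 8.12 / 1220 = 0.006656.
Darcy flux q = K · i = 75.60 × 0.006656 = 0.5032 m/day.
Seepage velocity v = q / n_e = 0.5032 / 0.22 = 2.287 m/day.
Travel time t = L / v = 1220 / 2.287 = 533.4 days = 1.460 years.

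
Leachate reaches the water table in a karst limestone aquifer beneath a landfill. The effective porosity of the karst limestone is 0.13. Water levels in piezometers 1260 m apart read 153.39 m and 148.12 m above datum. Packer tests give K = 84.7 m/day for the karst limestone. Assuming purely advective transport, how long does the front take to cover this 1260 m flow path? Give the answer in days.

Hydraulic gradient i = (153.39 − 148.12) / 1260 = 5.27 / 1260 = 0.004183.
Darcy flux q = K · i = 84.70 × 0.004183 = 0.3543 m/day.
Seepage velocity v = q / n_e = 0.3543 / 0.13 = 2.725 m/day.
Travel time t = L / v = 1260 / 2.725 = 462.4 days.

462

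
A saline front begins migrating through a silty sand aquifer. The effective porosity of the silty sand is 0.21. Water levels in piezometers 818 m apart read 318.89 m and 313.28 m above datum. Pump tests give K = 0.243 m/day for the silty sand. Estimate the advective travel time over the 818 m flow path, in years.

Hydraulic gradient i = (318.89 − 313.28) / 818 = 5.61 / 818 = 0.006858.
Darcy flux q = K · i = 0.2430 × 0.006858 = 0.001667 m/day.
Seepage velocity v = q / n_e = 0.001667 / 0.21 = 0.007936 m/day.
Travel time t = L / v = 818 / 0.007936 = 1.031e+05 days = 282.2 years.

282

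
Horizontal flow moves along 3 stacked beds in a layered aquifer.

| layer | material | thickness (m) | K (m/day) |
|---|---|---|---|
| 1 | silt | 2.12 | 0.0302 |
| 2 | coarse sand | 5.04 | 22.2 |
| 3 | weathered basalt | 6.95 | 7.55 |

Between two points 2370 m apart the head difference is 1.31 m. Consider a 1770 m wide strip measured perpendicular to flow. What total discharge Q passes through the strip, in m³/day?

Flow is parallel to layering, so each bed carries its own Darcy discharge and the transmissivities add.
Σ(K_i·b_i) = 0.0302×2.12 + 22.2×5.04 + 7.55×6.95 = 164.4 m²/day.
Hydraulic gradient i = Δh / L = 1.31 / 2370 = 0.0005527.
Q = Σ(K_i·b_i) · W · i = 164.4 × 1770 × 0.0005527 = 160.9 m³/day.

161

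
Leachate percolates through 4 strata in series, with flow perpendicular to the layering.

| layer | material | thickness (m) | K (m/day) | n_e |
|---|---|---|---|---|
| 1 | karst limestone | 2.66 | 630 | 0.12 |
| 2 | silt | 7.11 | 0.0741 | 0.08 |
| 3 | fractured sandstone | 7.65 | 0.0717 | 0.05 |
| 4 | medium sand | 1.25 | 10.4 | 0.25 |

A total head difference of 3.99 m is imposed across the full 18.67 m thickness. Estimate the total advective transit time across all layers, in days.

80.4

With flow normal to the layers, continuity requires the same specific discharge q through every layer.
Σ(b_i/K_i) = 2.66/630 + 7.11/0.0741 + 7.65/0.0717 + 1.25/10.4 = 202.8 d.
q = Δh / Σ(b_i/K_i) = 3.99 / 202.8 = 0.01968 m/day.
In each layer the seepage velocity is v_i = q/n_i, so the layer transit time is t_i = b_i·n_i / q:
  layer 1 (karst limestone): t_1 = 2.66 × 0.12 / 0.01968 = 16.22 d
  layer 2 (silt): t_2 = 7.11 × 0.08 / 0.01968 = 28.91 d
  layer 3 (fractured sandstone): t_3 = 7.65 × 0.05 / 0.01968 = 19.44 d
  layer 4 (medium sand): t_4 = 1.25 × 0.25 / 0.01968 = 15.88 d
Total t = Σ t_i = 80.45 days.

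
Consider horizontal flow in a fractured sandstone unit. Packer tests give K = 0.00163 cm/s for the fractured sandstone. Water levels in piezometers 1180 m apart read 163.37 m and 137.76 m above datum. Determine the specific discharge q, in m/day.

0.0306

Convert K: 0.00163 cm/s × 864 = 1.408 m/day.
Hydraulic gradient i = (163.37 − 137.76) / 1180 = 25.61 / 1180 = 0.02170.
Specific discharge q = K · i = 1.408 × 0.02170 = 0.03057 m/day.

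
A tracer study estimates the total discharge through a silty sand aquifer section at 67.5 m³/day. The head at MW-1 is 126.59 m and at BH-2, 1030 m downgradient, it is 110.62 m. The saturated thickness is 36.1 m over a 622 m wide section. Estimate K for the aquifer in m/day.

0.194

Cross-sectional area A = 622 × 36.1 = 22454 m².
Hydraulic gradient i = (126.59 − 110.62) / 1030 = 15.97 / 1030 = 0.01550.
From Q = K·A·i, K = Q / (A·i) = 67.5 / (22454 × 0.01550) = 0.1939 m/day.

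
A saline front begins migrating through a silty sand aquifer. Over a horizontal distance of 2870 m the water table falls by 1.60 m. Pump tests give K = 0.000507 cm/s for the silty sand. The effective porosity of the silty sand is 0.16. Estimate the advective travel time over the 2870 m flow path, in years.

5150

Convert K: 0.000507 cm/s × 864 = 0.4380 m/day.
Hydraulic gradient i = Δh / L = 1.60 / 2870 = 0.0005575.
Darcy flux q = K · i = 0.4380 × 0.0005575 = 0.0002442 m/day.
Seepage velocity v = q / n_e = 0.0002442 / 0.16 = 0.001526 m/day.
Travel time t = L / v = 2870 / 0.001526 = 1.880e+06 days = 5148 years.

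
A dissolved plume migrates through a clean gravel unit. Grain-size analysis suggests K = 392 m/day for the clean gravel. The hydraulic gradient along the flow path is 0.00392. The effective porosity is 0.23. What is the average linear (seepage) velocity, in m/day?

Hydraulic gradient i = 0.00392.
Darcy flux q = K · i = 392.0 × 0.003920 = 1.537 m/day.
Seepage velocity v = q / n_e = 1.537 / 0.23 = 6.681 m/day.

6.68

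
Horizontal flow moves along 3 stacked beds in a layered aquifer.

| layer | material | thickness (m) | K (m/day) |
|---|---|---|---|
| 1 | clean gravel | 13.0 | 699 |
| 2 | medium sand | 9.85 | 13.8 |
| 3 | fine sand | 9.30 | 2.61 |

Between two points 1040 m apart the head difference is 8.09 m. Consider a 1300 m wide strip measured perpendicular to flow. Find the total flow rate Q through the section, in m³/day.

93500

Flow is parallel to layering, so each bed carries its own Darcy discharge and the transmissivities add.
Σ(K_i·b_i) = 699×13.0 + 13.8×9.85 + 2.61×9.30 = 9247 m²/day.
Hydraulic gradient i = Δh / L = 8.09 / 1040 = 0.007779.
Q = Σ(K_i·b_i) · W · i = 9247 × 1300 × 0.007779 = 93512 m³/day.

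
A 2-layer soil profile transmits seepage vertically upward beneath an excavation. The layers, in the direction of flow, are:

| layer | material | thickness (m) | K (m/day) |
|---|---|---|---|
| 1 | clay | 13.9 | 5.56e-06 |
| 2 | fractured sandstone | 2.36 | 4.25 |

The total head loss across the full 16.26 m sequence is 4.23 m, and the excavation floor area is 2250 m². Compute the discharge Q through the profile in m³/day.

Flow is perpendicular to layering, so the layers act in series and the equivalent K is the thickness-weighted harmonic mean.
Total thickness L = 13.9 + 2.36 = 16.26 m.
Σ(b_i/K_i) = 13.9/5.56e-06 + 2.36/4.25 = 2.500e+06 d.
K_eq = L / Σ(b_i/K_i) = 16.26 / 2.500e+06 = 6.504e-06 m/day.
Q = K_eq · A · (Δh/L) = 6.504e-06 × 2250 × (4.23/16.26) = 0.003807 m³/day.

0.00381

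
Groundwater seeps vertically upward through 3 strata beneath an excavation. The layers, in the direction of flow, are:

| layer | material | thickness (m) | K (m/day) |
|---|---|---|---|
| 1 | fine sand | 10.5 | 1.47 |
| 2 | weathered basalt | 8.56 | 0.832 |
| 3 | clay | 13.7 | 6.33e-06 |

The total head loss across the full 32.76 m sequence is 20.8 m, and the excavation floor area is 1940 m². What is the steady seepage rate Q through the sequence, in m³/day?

0.0186

Flow is perpendicular to layering, so the layers act in series and the equivalent K is the thickness-weighted harmonic mean.
Total thickness L = 10.5 + 8.56 + 13.7 = 32.76 m.
Σ(b_i/K_i) = 10.5/1.47 + 8.56/0.832 + 13.7/6.33e-06 = 2.164e+06 d.
K_eq = L / Σ(b_i/K_i) = 32.76 / 2.164e+06 = 1.514e-05 m/day.
Q = K_eq · A · (Δh/L) = 1.514e-05 × 1940 × (20.8/32.76) = 0.01864 m³/day.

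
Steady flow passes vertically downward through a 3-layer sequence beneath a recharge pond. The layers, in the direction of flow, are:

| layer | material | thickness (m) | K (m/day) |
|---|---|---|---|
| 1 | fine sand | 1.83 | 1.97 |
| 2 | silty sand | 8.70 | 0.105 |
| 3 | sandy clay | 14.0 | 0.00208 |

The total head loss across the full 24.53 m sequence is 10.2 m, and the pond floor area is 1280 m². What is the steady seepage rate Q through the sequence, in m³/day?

1.92

Flow is perpendicular to layering, so the layers act in series and the equivalent K is the thickness-weighted harmonic mean.
Total thickness L = 1.83 + 8.70 + 14.0 = 24.53 m.
Σ(b_i/K_i) = 1.83/1.97 + 8.70/0.105 + 14.0/0.00208 = 6815 d.
K_eq = L / Σ(b_i/K_i) = 24.53 / 6815 = 0.003600 m/day.
Q = K_eq · A · (Δh/L) = 0.003600 × 1280 × (10.2/24.53) = 1.916 m³/day.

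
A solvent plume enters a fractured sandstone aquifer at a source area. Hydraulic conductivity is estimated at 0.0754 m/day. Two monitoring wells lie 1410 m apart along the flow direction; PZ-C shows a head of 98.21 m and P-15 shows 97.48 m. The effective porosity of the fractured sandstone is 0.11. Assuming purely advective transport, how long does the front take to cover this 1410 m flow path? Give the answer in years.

Hydraulic gradient i = (98.21 − 97.48) / 1410 = 0.73 / 1410 = 0.0005177.
Darcy flux q = K · i = 0.07540 × 0.0005177 = 3.904e-05 m/day.
Seepage velocity v = q / n_e = 3.904e-05 / 0.11 = 0.0003549 m/day.
Travel time t = L / v = 1410 / 0.0003549 = 3.973e+06 days = 10878 years.

10900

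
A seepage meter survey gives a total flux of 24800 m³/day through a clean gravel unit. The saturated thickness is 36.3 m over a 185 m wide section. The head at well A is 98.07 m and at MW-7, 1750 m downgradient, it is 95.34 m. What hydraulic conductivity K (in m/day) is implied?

2370

Cross-sectional area A = 185 × 36.3 = 6715 m².
Hydraulic gradient i = (98.07 − 95.34) / 1750 = 2.73 / 1750 = 0.001560.
From Q = K·A·i, K = Q / (A·i) = 24800 / (6715 × 0.001560) = 2367 m/day.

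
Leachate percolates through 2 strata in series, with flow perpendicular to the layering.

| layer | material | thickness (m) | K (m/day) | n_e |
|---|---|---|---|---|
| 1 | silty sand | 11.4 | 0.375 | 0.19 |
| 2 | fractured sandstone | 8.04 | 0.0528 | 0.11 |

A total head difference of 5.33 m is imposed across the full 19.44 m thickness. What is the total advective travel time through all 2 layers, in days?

105

With flow normal to the layers, continuity requires the same specific discharge q through every layer.
Σ(b_i/K_i) = 11.4/0.375 + 8.04/0.0528 = 182.7 d.
q = Δh / Σ(b_i/K_i) = 5.33 / 182.7 = 0.02918 m/day.
In each layer the seepage velocity is v_i = q/n_i, so the layer transit time is t_i = b_i·n_i / q:
  layer 1 (silty sand): t_1 = 11.4 × 0.19 / 0.02918 = 74.23 d
  layer 2 (fractured sandstone): t_2 = 8.04 × 0.11 / 0.02918 = 30.31 d
Total t = Σ t_i = 104.5 days.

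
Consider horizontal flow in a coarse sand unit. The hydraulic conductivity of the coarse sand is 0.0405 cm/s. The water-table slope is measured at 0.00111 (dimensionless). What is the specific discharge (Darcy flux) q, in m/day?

Convert K: 0.0405 cm/s × 864 = 34.99 m/day.
Hydraulic gradient i = 0.00111.
Specific discharge q = K · i = 34.99 × 0.001110 = 0.03884 m/day.

0.0388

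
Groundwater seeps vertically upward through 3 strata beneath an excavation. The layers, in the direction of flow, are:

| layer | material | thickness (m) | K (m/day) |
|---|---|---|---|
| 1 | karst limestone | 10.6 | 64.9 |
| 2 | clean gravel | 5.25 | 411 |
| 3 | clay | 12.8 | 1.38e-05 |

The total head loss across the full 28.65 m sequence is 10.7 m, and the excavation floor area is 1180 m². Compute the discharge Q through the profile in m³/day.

0.0136

Flow is perpendicular to layering, so the layers act in series and the equivalent K is the thickness-weighted harmonic mean.
Total thickness L = 10.6 + 5.25 + 12.8 = 28.65 m.
Σ(b_i/K_i) = 10.6/64.9 + 5.25/411 + 12.8/1.38e-05 = 9.275e+05 d.
K_eq = L / Σ(b_i/K_i) = 28.65 / 9.275e+05 = 3.089e-05 m/day.
Q = K_eq · A · (Δh/L) = 3.089e-05 × 1180 × (10.7/28.65) = 0.01361 m³/day.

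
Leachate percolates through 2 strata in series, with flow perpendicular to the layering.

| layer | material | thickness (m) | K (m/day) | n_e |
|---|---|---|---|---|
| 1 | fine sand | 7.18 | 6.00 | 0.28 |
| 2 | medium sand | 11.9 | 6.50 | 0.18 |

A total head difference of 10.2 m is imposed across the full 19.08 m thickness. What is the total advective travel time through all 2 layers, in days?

1.23

With flow normal to the layers, continuity requires the same specific discharge q through every layer.
Σ(b_i/K_i) = 7.18/6.00 + 11.9/6.50 = 3.027 d.
q = Δh / Σ(b_i/K_i) = 10.2 / 3.027 = 3.369 m/day.
In each layer the seepage velocity is v_i = q/n_i, so the layer transit time is t_i = b_i·n_i / q:
  layer 1 (fine sand): t_1 = 7.18 × 0.28 / 3.369 = 0.5967 d
  layer 2 (medium sand): t_2 = 11.9 × 0.18 / 3.369 = 0.6358 d
Total t = Σ t_i = 1.232 days.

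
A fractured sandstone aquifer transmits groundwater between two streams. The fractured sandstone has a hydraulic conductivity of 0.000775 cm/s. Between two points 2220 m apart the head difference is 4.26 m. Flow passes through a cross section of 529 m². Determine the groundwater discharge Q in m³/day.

Convert K: 0.000775 cm/s × 864 = 0.6696 m/day.
Hydraulic gradient i = Δh / L = 4.26 / 2220 = 0.001919.
Darcy's law: Q = K · A · i = 0.6696 × 529.0 × 0.001919 = 0.6797 m³/day.

0.680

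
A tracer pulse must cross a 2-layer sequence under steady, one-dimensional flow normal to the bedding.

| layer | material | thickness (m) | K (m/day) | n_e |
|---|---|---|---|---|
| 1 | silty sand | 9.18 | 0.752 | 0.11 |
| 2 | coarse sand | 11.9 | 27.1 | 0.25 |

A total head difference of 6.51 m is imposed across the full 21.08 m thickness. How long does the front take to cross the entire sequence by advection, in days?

With flow normal to the layers, continuity requires the same specific discharge q through every layer.
Σ(b_i/K_i) = 9.18/0.752 + 11.9/27.1 = 12.65 d.
q = Δh / Σ(b_i/K_i) = 6.51 / 12.65 = 0.5148 m/day.
In each layer the seepage velocity is v_i = q/n_i, so the layer transit time is t_i = b_i·n_i / q:
  layer 1 (silty sand): t_1 = 9.18 × 0.11 / 0.5148 = 1.962 d
  layer 2 (coarse sand): t_2 = 11.9 × 0.25 / 0.5148 = 5.779 d
Total t = Σ t_i = 7.741 days.

7.74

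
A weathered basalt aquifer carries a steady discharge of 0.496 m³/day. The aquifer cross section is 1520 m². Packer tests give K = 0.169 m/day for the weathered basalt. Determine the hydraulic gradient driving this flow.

From Q = K·A·i, i = Q / (K·A) = 0.496 / (0.1690 × 1520) = 0.001931.

0.00193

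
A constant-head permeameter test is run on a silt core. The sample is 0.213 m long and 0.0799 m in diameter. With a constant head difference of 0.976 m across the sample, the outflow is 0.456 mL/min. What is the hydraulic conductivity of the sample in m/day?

0.0286

Cross-sectional area A = π·(d/2)² = π × (0.0799/2)² = 0.005014 m².
Convert discharge: 0.456 mL/min = 7.600e-09 m³/s.
Darcy's law rearranged: K = Q·L / (A·Δh) = 7.600e-09 × 0.213 / (0.005014 × 0.976) = 3.308e-07 m/s = 0.02858 m/day.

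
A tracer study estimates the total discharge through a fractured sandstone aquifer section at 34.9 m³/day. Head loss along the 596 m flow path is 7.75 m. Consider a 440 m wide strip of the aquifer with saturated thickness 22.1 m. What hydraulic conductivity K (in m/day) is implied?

Cross-sectional area A = 440 × 22.1 = 9724 m².
Hydraulic gradient i = Δh / L = 7.75 / 596 = 0.01300.
From Q = K·A·i, K = Q / (A·i) = 34.9 / (9724 × 0.01300) = 0.2760 m/day.

0.276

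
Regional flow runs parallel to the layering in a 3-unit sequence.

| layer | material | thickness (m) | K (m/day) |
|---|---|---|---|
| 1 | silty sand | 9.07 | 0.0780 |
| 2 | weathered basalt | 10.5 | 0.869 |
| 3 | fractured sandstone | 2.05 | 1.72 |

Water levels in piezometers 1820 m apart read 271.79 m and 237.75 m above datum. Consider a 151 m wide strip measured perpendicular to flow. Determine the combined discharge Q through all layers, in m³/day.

Flow is parallel to layering, so each bed carries its own Darcy discharge and the transmissivities add.
Σ(K_i·b_i) = 0.0780×9.07 + 0.869×10.5 + 1.72×2.05 = 13.36 m²/day.
Hydraulic gradient i = (271.79 − 237.75) / 1820 = 34.04 / 1820 = 0.01870.
Q = Σ(K_i·b_i) · W · i = 13.36 × 151 × 0.01870 = 37.73 m³/day.

37.7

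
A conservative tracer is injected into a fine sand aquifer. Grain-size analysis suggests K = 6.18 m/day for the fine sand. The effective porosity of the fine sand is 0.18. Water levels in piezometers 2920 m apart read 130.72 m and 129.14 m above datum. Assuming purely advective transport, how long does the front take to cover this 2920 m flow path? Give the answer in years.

Hydraulic gradient i = (130.72 − 129.14) / 2920 = 1.58 / 2920 = 0.0005411.
Darcy flux q = K · i = 6.180 × 0.0005411 = 0.003344 m/day.
Seepage velocity v = q / n_e = 0.003344 / 0.18 = 0.01858 m/day.
Travel time t = L / v = 2920 / 0.01858 = 1.572e+05 days = 430.3 years.

430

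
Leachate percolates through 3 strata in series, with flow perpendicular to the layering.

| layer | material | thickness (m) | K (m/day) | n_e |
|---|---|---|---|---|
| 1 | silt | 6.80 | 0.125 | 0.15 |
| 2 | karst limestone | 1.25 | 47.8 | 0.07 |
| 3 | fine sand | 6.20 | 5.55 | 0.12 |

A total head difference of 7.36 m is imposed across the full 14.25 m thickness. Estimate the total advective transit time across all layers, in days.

With flow normal to the layers, continuity requires the same specific discharge q through every layer.
Σ(b_i/K_i) = 6.80/0.125 + 1.25/47.8 + 6.20/5.55 = 55.54 d.
q = Δh / Σ(b_i/K_i) = 7.36 / 55.54 = 0.1325 m/day.
In each layer the seepage velocity is v_i = q/n_i, so the layer transit time is t_i = b_i·n_i / q:
  layer 1 (silt): t_1 = 6.80 × 0.15 / 0.1325 = 7.698 d
  layer 2 (karst limestone): t_2 = 1.25 × 0.07 / 0.1325 = 0.6603 d
  layer 3 (fine sand): t_3 = 6.20 × 0.12 / 0.1325 = 5.615 d
Total t = Σ t_i = 13.97 days.

14.0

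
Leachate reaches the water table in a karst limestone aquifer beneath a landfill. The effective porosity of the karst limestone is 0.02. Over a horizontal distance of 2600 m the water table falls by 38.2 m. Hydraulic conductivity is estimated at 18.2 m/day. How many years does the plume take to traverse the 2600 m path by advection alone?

0.532

Hydraulic gradient i = Δh / L = 38.2 / 2600 = 0.01469.
Darcy flux q = K · i = 18.20 × 0.01469 = 0.2674 m/day.
Seepage velocity v = q / n_e = 0.2674 / 0.02 = 13.37 m/day.
Travel time t = L / v = 2600 / 13.37 = 194.5 days = 0.5324 years.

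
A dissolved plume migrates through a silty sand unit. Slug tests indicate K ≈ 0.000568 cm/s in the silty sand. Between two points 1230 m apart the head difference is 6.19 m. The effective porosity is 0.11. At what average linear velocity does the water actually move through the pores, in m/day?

Convert K: 0.000568 cm/s × 864 = 0.4908 m/day.
Hydraulic gradient i = Δh / L = 6.19 / 1230 = 0.005033.
Darcy flux q = K · i = 0.4908 × 0.005033 = 0.002470 m/day.
Seepage velocity v = q / n_e = 0.002470 / 0.11 = 0.02245 m/day.

0.0225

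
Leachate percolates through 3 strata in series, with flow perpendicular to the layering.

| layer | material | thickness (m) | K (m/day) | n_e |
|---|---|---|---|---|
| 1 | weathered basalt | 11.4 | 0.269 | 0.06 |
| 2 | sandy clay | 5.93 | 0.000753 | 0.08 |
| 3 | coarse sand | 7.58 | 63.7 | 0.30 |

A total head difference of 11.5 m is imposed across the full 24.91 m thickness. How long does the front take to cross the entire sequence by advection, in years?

With flow normal to the layers, continuity requires the same specific discharge q through every layer.
Σ(b_i/K_i) = 11.4/0.269 + 5.93/0.000753 + 7.58/63.7 = 7918 d.
q = Δh / Σ(b_i/K_i) = 11.5 / 7918 = 0.001452 m/day.
In each layer the seepage velocity is v_i = q/n_i, so the layer transit time is t_i = b_i·n_i / q:
  layer 1 (weathered basalt): t_1 = 11.4 × 0.06 / 0.001452 = 470.9 d
  layer 2 (sandy clay): t_2 = 5.93 × 0.08 / 0.001452 = 326.6 d
  layer 3 (coarse sand): t_3 = 7.58 × 0.30 / 0.001452 = 1566 d
Total t = Σ t_i = 2363 days = 6.470 years.

6.47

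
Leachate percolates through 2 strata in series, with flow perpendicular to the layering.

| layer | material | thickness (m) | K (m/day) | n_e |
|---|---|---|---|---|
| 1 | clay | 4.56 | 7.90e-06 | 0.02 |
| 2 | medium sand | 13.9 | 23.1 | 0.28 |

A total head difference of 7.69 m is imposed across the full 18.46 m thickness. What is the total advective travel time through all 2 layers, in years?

With flow normal to the layers, continuity requires the same specific discharge q through every layer.
Σ(b_i/K_i) = 4.56/7.90e-06 + 13.9/23.1 = 5.772e+05 d.
q = Δh / Σ(b_i/K_i) = 7.69 / 5.772e+05 = 1.332e-05 m/day.
In each layer the seepage velocity is v_i = q/n_i, so the layer transit time is t_i = b_i·n_i / q:
  layer 1 (clay): t_1 = 4.56 × 0.02 / 1.332e-05 = 6846 d
  layer 2 (medium sand): t_2 = 13.9 × 0.28 / 1.332e-05 = 2.921e+05 d
Total t = Σ t_i = 2.990e+05 days = 818.6 years.

819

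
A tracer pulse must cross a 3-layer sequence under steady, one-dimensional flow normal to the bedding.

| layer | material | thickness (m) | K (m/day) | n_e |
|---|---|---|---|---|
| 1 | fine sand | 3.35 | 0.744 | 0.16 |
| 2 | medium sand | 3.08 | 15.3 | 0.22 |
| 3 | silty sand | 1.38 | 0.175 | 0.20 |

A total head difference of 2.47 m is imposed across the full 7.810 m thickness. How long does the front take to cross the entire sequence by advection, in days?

With flow normal to the layers, continuity requires the same specific discharge q through every layer.
Σ(b_i/K_i) = 3.35/0.744 + 3.08/15.3 + 1.38/0.175 = 12.59 d.
q = Δh / Σ(b_i/K_i) = 2.47 / 12.59 = 0.1962 m/day.
In each layer the seepage velocity is v_i = q/n_i, so the layer transit time is t_i = b_i·n_i / q:
  layer 1 (fine sand): t_1 = 3.35 × 0.16 / 0.1962 = 2.732 d
  layer 2 (medium sand): t_2 = 3.08 × 0.22 / 0.1962 = 3.454 d
  layer 3 (silty sand): t_3 = 1.38 × 0.20 / 0.1962 = 1.407 d
Total t = Σ t_i = 7.593 days.

7.59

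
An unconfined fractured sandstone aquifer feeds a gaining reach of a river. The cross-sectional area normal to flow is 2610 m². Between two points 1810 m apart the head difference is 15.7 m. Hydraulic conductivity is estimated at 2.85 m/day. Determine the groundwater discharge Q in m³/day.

Hydraulic gradient i = Δh / L = 15.7 / 1810 = 0.008674.
Darcy's law: Q = K · A · i = 2.850 × 2610 × 0.008674 = 64.52 m³/day.

64.5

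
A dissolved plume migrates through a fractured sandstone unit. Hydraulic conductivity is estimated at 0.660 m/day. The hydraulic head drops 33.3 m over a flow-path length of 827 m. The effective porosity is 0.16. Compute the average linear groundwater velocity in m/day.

Hydraulic gradient i = Δh / L = 33.3 / 827 = 0.04027.
Darcy flux q = K · i = 0.6600 × 0.04027 = 0.02658 m/day.
Seepage velocity v = q / n_e = 0.02658 / 0.16 = 0.1661 m/day.

0.166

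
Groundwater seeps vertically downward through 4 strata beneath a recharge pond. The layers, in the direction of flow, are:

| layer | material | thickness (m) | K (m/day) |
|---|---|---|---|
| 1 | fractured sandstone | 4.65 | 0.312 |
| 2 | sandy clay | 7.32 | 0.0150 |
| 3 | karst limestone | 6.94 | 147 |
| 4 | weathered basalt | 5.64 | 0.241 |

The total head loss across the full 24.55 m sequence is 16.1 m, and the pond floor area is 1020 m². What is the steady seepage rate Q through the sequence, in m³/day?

Flow is perpendicular to layering, so the layers act in series and the equivalent K is the thickness-weighted harmonic mean.
Total thickness L = 4.65 + 7.32 + 6.94 + 5.64 = 24.55 m.
Σ(b_i/K_i) = 4.65/0.312 + 7.32/0.0150 + 6.94/147 + 5.64/0.241 = 526.4 d.
K_eq = L / Σ(b_i/K_i) = 24.55 / 526.4 = 0.04664 m/day.
Q = K_eq · A · (Δh/L) = 0.04664 × 1020 × (16.1/24.55) = 31.20 m³/day.

31.2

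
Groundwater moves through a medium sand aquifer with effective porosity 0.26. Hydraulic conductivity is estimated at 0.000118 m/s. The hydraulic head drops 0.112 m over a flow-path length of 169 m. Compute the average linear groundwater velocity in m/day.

0.0260

Convert K: 0.000118 m/s × 86400 = 10.20 m/day.
Hydraulic gradient i = Δh / L = 0.112 / 169 = 0.0006627.
Darcy flux q = K · i = 10.20 × 0.0006627 = 0.006757 m/day.
Seepage velocity v = q / n_e = 0.006757 / 0.26 = 0.02599 m/day.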